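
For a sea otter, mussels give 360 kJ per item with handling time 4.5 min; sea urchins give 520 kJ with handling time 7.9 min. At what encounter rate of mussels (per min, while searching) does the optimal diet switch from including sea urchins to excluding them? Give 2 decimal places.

1.03 per min

The zero-one rule: include sea urchins iff E₂/h₂ > λE₁/(1+λh₁). Equality gives the switch point.
λE₁h₂ = E₂ + λE₂h₁ ⇒ λ = E₂/(E₁h₂ − E₂h₁) = 520/(2844 − 2340) = 1.032 per min.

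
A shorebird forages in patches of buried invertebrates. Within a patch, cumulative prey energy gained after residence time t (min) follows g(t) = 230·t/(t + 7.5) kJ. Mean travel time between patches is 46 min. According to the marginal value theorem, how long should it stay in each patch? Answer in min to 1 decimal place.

18.6 min

Maximise g(t)/(T+t): set derivative to zero → g'(t)(T+t) = g(t).
g'(t) = 230·7.5/(t + 7.5)². Setting 230·7.5/(t+7.5)² = 230t/[(t+7.5)(46+t)] gives 7.5(46+t) = t(t+7.5), so t² = 7.5×46 = 345.
t* = √345 = 18.57 min.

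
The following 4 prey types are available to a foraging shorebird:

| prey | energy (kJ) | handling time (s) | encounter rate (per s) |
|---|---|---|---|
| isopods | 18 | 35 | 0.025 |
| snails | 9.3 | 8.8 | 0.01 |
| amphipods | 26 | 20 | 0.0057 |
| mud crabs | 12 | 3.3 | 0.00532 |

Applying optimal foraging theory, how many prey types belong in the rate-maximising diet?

4

Rank by E/h (kJ/s): mud crabs 3.64, amphipods 1.3, snails 1.06, isopods 0.514. Include each in turn until the next type's E/h falls below the running intake rate.
Rate on top 1: 0.06274. amphipods: 1.3 > 0.06274 → include.
Rate on top 2: 0.1874. snails: 1.06 > 0.1874 → include.
Rate on top 3: 0.2501. isopods: 0.514 > 0.2501 → include.
Optimal diet: mud crabs, amphipods, snails, isopods — 4 of 4 types.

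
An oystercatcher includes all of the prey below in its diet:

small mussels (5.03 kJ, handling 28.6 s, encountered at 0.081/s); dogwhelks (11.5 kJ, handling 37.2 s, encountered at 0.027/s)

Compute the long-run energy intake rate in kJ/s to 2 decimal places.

Energy encountered per unit search time: 0.081×5.03 + 0.027×11.5 = 0.7179 kJ/s.
Handling time per unit search time: 0.081×28.6 + 0.027×37.2 = 3.321.
Rate = 0.7179/(1 + 3.321) = 0.1661 kJ/s.

0.17 kJ/s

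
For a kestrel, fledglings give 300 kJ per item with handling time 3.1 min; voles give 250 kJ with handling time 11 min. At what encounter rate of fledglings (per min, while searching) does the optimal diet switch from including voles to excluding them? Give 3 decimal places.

0.099 per min

Drop voles once their profitability E₂/h₂ falls below the rate achievable on fledglings alone: E₂/h₂ = λE₁/(1 + λh₁).
Solve for λ: λE₁h₂ = E₂(1 + λh₁) → λ(E₁h₂ − E₂h₁) = E₂ → λ = E₂/(E₁h₂ − E₂h₁).
λ = 250/(300×11 − 250×3.1) = 250/2525 = 0.09901 per min.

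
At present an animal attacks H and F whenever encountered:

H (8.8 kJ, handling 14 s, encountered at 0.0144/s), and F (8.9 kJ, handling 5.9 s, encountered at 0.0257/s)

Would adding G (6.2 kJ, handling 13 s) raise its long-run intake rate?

Yes

Intake rate on the current diet: R = (0.0144×8.8 + 0.0257×8.9) / (1 + 0.0144×14 + 0.0257×5.9) = 0.3555/1.353 = 0.2627 kJ/s.
Profitability of G: 6.2/13 = 0.4769 kJ/s.
0.4769 > 0.2627, so adding G raises the average — include it.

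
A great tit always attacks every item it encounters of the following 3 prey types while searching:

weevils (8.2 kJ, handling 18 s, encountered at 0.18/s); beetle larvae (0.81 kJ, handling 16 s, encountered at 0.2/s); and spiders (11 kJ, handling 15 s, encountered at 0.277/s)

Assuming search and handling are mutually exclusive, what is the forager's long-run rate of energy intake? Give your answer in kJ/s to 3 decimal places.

0.404 kJ/s

R = Σλ_iE_i / (1 + Σλ_ih_i)
Numerator: 0.18×8.2 + 0.2×0.81 + 0.277×11 = 4.685
Denominator: 1 + 0.18×18 + 0.2×16 + 0.277×15 = 11.6
R = 4.685/11.6 = 0.4041 kJ/s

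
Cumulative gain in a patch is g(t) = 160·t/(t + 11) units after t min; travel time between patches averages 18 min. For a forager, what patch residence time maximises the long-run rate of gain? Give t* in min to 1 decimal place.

14.1 min

Optimal t* satisfies g'(t*) = g(t*)/(T + t*).
g'(t) = 160·11/(t + 11)². Setting 160·11/(t+11)² = 160t/[(t+11)(18+t)] gives 11(18+t) = t(t+11), so t² = 11×18 = 198.
t* = √198 = 14.07 min.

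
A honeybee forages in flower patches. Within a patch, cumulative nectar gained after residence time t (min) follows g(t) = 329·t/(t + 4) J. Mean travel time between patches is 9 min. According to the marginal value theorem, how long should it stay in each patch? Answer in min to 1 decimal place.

Maximise g(t)/(T+t): set derivative to zero → g'(t)(T+t) = g(t).
g'(t) = 329·4/(t + 4)². Setting 329·4/(t+4)² = 329t/[(t+4)(9+t)] gives 4(9+t) = t(t+4), so t² = 4×9 = 36.
t* = √36 = 6 min.

6.0 min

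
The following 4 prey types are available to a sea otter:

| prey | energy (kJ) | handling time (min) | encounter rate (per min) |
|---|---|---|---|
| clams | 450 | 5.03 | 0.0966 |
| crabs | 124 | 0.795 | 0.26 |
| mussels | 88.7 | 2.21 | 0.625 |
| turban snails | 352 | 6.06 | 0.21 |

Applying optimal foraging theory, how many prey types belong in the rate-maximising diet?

Rank by E/h (kJ/min): crabs 156, clams 89.5, turban snails 58.1, mussels 40.1. Include each in turn until the next type's E/h falls below the running intake rate.
Rate on top 1: 26.72. clams: 89.5 > 26.72 → include.
Rate on top 2: 44.73. turban snails: 58.1 > 44.73 → include.
Rate on top 3: 50.46. mussels: 40.1 < 50.46 → exclude; stop.
Optimal diet: crabs, clams, turban snails — 3 of 4 types.

3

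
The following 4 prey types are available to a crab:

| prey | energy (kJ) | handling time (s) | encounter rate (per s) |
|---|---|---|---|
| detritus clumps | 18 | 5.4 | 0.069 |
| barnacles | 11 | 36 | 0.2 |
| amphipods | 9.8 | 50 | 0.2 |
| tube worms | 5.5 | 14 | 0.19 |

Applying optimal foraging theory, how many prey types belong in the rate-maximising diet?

1

Rank by E/h (kJ/s): detritus clumps 3.33, tube worms 0.393, barnacles 0.306, amphipods 0.196. Include each in turn until the next type's E/h falls below the running intake rate.
Rate on top 1: 0.9049. tube worms: 0.393 < 0.9049 → exclude; stop.
Optimal diet: detritus clumps — 1 of 4 types.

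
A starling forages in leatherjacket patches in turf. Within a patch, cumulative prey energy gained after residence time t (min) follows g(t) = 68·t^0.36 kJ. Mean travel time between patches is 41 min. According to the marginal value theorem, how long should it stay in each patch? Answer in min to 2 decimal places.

23.06 min

Maximise g(t)/(T+t): set derivative to zero → g'(t)(T+t) = g(t).
g'(t) = 0.36·68·t^-0.64. Setting 0.36·68·t^-0.64 = 68·t^0.36/(41+t) gives 0.36(41+t) = t, so 0.64·t = 0.36×41.
t* = 0.36×41/0.64 = 23.06 min.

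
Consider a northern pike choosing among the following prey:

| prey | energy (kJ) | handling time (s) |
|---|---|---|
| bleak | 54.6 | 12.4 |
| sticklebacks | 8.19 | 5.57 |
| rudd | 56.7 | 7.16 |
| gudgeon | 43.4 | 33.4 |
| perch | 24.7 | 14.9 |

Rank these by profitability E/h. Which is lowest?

gudgeon

Profitability E/h (kJ/s): bleak = 54.6/12.4 = 4.4, sticklebacks = 8.19/5.57 = 1.47, rudd = 56.7/7.16 = 7.92, gudgeon = 43.4/33.4 = 1.3, perch = 24.7/14.9 = 1.66.
Ranked: rudd > bleak > perch > sticklebacks > gudgeon.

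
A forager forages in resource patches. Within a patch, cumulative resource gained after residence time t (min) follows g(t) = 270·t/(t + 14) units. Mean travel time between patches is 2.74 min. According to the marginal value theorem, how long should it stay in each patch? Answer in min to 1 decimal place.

Maximise g(t)/(T+t): set derivative to zero → g'(t)(T+t) = g(t).
g'(t) = 270·14/(t + 14)². Setting 270·14/(t+14)² = 270t/[(t+14)(2.74+t)] gives 14(2.74+t) = t(t+14), so t² = 14×2.74 = 38.36.
t* = √38.36 = 6.194 min.

6.2 min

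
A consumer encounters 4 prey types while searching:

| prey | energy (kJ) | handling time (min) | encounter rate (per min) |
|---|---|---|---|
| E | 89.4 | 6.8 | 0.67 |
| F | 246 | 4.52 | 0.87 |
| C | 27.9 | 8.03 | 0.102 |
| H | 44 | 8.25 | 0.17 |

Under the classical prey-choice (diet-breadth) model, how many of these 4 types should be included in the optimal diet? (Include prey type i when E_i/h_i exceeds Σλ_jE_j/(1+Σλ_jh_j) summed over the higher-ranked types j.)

Rank by E/h (kJ/min): F 54.4, E 13.1, H 5.33, C 3.47. Include each in turn until the next type's E/h falls below the running intake rate.
Rate on top 1: 43.39. E: 13.1 < 43.39 → exclude; stop.
Optimal diet: F — 1 of 4 types.

1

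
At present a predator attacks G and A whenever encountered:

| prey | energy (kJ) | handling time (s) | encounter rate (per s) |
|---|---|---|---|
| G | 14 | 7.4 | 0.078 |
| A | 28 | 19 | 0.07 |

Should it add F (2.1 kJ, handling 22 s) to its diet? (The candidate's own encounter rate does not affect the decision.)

No

Intake rate on the current diet: R = (0.078×14 + 0.07×28) / (1 + 0.078×7.4 + 0.07×19) = 3.052/2.907 = 1.05 kJ/s.
Profitability of F: 2.1/22 = 0.09545 kJ/s.
Since 0.09545 < R, time spent handling F is better spent searching.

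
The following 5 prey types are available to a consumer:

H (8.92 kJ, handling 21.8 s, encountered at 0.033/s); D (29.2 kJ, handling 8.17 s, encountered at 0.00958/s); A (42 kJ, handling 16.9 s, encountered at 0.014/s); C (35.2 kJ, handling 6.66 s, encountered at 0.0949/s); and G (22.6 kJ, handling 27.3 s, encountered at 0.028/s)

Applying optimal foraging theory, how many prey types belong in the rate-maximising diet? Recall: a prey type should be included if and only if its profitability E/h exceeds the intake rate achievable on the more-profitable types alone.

3

E/h in descending order: C 5.29, D 3.57, A 2.49, G 0.828, H 0.409 kJ/s. The optimal diet is the largest prefix of this list for which every included type satisfies E_i/h_i > R on the types above it.
Rate on top 1: 2.047. D: 3.57 > 2.047 → include.
Rate on top 2: 2.117. A: 2.49 > 2.117 → include.
Rate on top 3: 2.161. G: 0.828 < 2.161 → exclude; stop.
Optimal diet: C, D, A — 3 of 5 types.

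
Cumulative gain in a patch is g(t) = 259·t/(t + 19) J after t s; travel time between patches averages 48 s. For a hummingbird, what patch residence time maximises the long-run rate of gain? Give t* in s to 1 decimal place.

30.2 s

By the marginal value theorem, leave when the instantaneous gain rate g'(t) equals the habitat-wide average g(t)/(T + t).
g'(t) = 259·19/(t + 19)². Setting 259·19/(t+19)² = 259t/[(t+19)(48+t)] gives 19(48+t) = t(t+19), so t² = 19×48 = 912.
t* = √912 = 30.2 s.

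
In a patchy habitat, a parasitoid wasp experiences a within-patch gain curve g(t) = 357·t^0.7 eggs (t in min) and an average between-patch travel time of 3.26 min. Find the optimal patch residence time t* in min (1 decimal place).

7.6 min

Maximise g(t)/(T+t): set derivative to zero → g'(t)(T+t) = g(t).
g'(t) = 0.7·357·t^-0.3. Setting 0.7·357·t^-0.3 = 357·t^0.7/(3.26+t) gives 0.7(3.26+t) = t, so 0.30·t = 0.7×3.26.
t* = 0.7×3.26/0.30 = 7.607 min.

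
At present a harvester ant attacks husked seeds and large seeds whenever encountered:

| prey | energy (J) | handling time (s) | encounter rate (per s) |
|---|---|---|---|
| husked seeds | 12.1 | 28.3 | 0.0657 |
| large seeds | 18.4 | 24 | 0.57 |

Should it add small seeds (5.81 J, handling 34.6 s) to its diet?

No

Intake rate on the current diet: R = (0.0657×12.1 + 0.57×18.4) / (1 + 0.0657×28.3 + 0.57×24) = 11.28/16.54 = 0.6822 J/s.
small seeds: E/h = 5.81/34.6 = 0.1679 J/s.
Since 0.1679 < R, time spent handling small seeds is better spent searching.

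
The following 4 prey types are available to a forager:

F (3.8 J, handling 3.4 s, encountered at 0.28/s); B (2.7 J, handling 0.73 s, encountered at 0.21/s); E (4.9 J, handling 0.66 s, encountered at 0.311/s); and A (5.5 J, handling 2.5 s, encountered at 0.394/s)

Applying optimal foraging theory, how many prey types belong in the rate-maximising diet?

Profitabilities (E/h, J/s): E 7.42, B 3.7, A 2.2, F 1.12. Add prey in this order while the next type's profitability exceeds the intake rate on those already taken.
Rate on top 1: 1.264. B: 3.7 > 1.264 → include.
Rate on top 2: 1.539. A: 2.2 > 1.539 → include.
Rate on top 3: 1.817. F: 1.12 < 1.817 → exclude; stop.
Optimal diet: E, B, A — 3 of 4 types.

3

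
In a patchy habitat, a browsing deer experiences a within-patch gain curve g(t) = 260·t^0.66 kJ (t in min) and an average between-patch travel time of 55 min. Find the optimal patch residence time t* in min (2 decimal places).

106.76 min

By the marginal value theorem, leave when the instantaneous gain rate g'(t) equals the habitat-wide average g(t)/(T + t).
g'(t) = 0.66·260·t^-0.34. Setting 0.66·260·t^-0.34 = 260·t^0.66/(55+t) gives 0.66(55+t) = t, so 0.34·t = 0.66×55.
t* = 0.66×55/0.34 = 106.8 min.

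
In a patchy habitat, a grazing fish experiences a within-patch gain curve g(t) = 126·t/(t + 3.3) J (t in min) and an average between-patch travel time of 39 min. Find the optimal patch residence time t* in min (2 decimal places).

Optimal t* satisfies g'(t*) = g(t*)/(T + t*).
g'(t) = 126·3.3/(t + 3.3)². Setting 126·3.3/(t+3.3)² = 126t/[(t+3.3)(39+t)] gives 3.3(39+t) = t(t+3.3), so t² = 3.3×39 = 128.7.
t* = √128.7 = 11.34 min.

11.34 min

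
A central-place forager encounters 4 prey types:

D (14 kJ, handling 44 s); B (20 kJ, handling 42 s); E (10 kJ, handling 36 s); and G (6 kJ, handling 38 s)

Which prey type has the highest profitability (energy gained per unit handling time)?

B

Profitability E/h (kJ/s): D = 14/44 = 0.318, B = 20/42 = 0.476, E = 10/36 = 0.278, G = 6/38 = 0.158.
Ranked: B > D > E > G.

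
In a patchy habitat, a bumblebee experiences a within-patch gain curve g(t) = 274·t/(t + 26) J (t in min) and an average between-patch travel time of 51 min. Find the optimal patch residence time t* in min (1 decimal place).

By the marginal value theorem, leave when the instantaneous gain rate g'(t) equals the habitat-wide average g(t)/(T + t).
g'(t) = 274·26/(t + 26)². Setting 274·26/(t+26)² = 274t/[(t+26)(51+t)] gives 26(51+t) = t(t+26), so t² = 26×51 = 1326.
t* = √1326 = 36.41 min.

36.4 min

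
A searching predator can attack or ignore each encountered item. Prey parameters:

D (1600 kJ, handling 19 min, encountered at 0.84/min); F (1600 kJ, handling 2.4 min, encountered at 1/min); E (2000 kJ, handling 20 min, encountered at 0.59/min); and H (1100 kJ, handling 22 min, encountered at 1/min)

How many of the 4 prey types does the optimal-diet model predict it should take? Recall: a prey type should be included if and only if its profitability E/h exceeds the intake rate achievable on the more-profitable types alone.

Profitabilities (E/h, kJ/min): F 667, E 100, D 84.2, H 50. Add prey in this order while the next type's profitability exceeds the intake rate on those already taken.
Rate on top 1: 470.6. E: 100 < 470.6 → exclude; stop.
Optimal diet: F — 1 of 4 types.

1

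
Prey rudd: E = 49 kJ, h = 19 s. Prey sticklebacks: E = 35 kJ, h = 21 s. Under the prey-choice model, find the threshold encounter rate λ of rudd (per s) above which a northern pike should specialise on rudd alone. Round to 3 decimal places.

The zero-one rule: include sticklebacks iff E₂/h₂ > λE₁/(1+λh₁). Equality gives the switch point.
λE₁h₂ = E₂ + λE₂h₁ ⇒ λ = E₂/(E₁h₂ − E₂h₁) = 35/(1029 − 665) = 0.09615 per s.

0.096 per s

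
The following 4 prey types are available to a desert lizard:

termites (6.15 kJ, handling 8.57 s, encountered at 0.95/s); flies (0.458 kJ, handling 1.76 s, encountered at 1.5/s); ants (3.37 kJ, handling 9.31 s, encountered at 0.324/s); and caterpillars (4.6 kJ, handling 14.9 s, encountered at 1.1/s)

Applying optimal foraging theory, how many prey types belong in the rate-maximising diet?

E/h in descending order: termites 0.718, ants 0.362, caterpillars 0.309, flies 0.26 kJ/s. The optimal diet is the largest prefix of this list for which every included type satisfies E_i/h_i > R on the types above it.
Rate on top 1: 0.6391. ants: 0.362 < 0.6391 → exclude; stop.
Optimal diet: termites — 1 of 4 types.

1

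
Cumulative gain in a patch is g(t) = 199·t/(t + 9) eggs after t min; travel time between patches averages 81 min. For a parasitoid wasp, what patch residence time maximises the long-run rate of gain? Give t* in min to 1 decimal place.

27.0 min

Maximise g(t)/(T+t): set derivative to zero → g'(t)(T+t) = g(t).
g'(t) = 199·9/(t + 9)². Setting 199·9/(t+9)² = 199t/[(t+9)(81+t)] gives 9(81+t) = t(t+9), so t² = 9×81 = 729.
t* = √729 = 27 min.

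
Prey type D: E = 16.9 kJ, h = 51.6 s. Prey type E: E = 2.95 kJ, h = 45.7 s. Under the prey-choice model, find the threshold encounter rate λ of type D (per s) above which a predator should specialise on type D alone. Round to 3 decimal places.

0.005 per s

At the threshold, the rate on type D alone equals the profitability of type E: λ·16.9/(1 + λ·51.6) = 2.95/45.7 = 0.06455.
Rearranging, λ(16.9 − 0.06455×51.6) = 0.06455, so λ = 0.06455/13.57 = 0.004757 per s.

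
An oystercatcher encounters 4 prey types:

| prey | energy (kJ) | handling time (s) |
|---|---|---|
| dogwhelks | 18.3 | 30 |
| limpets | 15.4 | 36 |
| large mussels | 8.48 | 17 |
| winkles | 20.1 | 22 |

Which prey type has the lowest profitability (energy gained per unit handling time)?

In descending order of E/h:
winkles: 20.1/22 = 0.914 kJ/s
dogwhelks: 18.3/30 = 0.61 kJ/s
large mussels: 8.48/17 = 0.499 kJ/s
limpets: 15.4/36 = 0.428 kJ/s

limpets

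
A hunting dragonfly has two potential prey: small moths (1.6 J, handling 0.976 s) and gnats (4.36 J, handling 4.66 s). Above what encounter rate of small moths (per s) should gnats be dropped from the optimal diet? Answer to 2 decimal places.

1.36 per s

At the threshold, the rate on small moths alone equals the profitability of gnats: λ·1.6/(1 + λ·0.976) = 4.36/4.66 = 0.9356.
Rearranging, λ(1.6 − 0.9356×0.976) = 0.9356, so λ = 0.9356/0.6868 = 1.362 per s.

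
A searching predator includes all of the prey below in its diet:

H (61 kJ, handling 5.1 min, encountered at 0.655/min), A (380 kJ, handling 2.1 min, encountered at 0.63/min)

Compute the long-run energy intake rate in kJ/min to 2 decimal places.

Energy encountered per unit search time: 0.655×61 + 0.63×380 = 279.4 kJ/min.
Handling time per unit search time: 0.655×5.1 + 0.63×2.1 = 4.663.
Rate = 279.4/(1 + 4.663) = 49.33 kJ/min.

49.33 kJ/min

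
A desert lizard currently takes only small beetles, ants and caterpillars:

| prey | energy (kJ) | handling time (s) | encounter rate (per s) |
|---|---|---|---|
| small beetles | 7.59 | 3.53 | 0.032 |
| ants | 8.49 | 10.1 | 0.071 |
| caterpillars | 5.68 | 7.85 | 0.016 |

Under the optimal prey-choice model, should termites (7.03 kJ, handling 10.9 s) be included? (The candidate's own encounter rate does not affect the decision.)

Current rate: (0.032×7.59 + 0.071×8.49 + 0.016×5.68)/(1 + 0.032×3.53 + 0.071×10.1 + 0.016×7.85) = 0.4789 kJ/s.
termites: E/h = 7.03/10.9 = 0.645 kJ/s.
0.645 > 0.4789, so adding termites raises the average — include it.

Yes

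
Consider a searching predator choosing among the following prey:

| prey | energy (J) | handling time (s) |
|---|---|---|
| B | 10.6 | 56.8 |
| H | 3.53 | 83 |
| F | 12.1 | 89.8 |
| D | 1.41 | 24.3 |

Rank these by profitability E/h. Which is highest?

B

Profitability E/h (J/s): B = 10.6/56.8 = 0.187, H = 3.53/83 = 0.0425, F = 12.1/89.8 = 0.135, D = 1.41/24.3 = 0.058.
Ranked: B > F > D > H.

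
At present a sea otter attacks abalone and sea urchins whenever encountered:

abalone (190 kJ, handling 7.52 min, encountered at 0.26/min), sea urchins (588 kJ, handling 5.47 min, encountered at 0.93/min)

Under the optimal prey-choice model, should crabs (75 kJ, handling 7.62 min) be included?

Current rate: (0.26×190 + 0.93×588)/(1 + 0.26×7.52 + 0.93×5.47) = 74.14 kJ/min.
Profitability of crabs: 75/7.62 = 9.843 kJ/min.
9.843 < 74.14, so adding crabs would lower the average — exclude it.

No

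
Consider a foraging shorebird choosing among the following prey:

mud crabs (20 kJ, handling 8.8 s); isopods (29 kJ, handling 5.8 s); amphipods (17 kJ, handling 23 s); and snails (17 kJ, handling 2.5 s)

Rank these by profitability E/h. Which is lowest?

amphipods

Profitability E/h (kJ/s): mud crabs = 20/8.8 = 2.27, isopods = 29/5.8 = 5, amphipods = 17/23 = 0.739, snails = 17/2.5 = 6.8.
Ranked: snails > isopods > mud crabs > amphipods.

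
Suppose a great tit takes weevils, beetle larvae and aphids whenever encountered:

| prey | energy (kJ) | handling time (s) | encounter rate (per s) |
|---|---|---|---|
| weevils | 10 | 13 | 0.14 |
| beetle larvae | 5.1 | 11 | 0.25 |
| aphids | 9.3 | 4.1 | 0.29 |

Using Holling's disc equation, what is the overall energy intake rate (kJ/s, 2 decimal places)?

Energy encountered per unit search time: 0.14×10 + 0.25×5.1 + 0.29×9.3 = 5.372 kJ/s.
Handling time per unit search time: 0.14×13 + 0.25×11 + 0.29×4.1 = 5.759.
Rate = 5.372/(1 + 5.759) = 0.7948 kJ/s.

0.79 kJ/s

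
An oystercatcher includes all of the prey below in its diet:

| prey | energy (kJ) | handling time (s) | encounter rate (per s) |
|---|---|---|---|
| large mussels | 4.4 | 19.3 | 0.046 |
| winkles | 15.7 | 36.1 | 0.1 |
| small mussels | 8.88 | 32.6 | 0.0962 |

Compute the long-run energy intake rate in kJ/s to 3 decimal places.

R = (0.046×4.4 + 0.1×15.7 + 0.0962×8.88) / (1 + 0.046×19.3 + 0.1×36.1 + 0.0962×32.6) = 2.627/8.634 = 0.3042 kJ/s.

0.304 kJ/s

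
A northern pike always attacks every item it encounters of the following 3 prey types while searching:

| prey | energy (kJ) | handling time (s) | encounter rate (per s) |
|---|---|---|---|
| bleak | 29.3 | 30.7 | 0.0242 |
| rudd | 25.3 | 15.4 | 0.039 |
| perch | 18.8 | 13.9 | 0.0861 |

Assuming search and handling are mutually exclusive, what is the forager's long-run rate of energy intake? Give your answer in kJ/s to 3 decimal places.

0.936 kJ/s

R = (0.0242×29.3 + 0.039×25.3 + 0.0861×18.8) / (1 + 0.0242×30.7 + 0.039×15.4 + 0.0861×13.9) = 3.314/3.54 = 0.9362 kJ/s.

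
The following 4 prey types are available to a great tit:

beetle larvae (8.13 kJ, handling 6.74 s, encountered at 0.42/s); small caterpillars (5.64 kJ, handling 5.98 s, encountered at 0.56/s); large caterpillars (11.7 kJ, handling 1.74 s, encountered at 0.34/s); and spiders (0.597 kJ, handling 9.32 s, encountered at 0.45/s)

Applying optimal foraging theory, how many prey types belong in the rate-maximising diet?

1

Rank by E/h (kJ/s): large caterpillars 6.72, beetle larvae 1.21, small caterpillars 0.943, spiders 0.0641. Include each in turn until the next type's E/h falls below the running intake rate.
Rate on top 1: 2.499. beetle larvae: 1.21 < 2.499 → exclude; stop.
Optimal diet: large caterpillars — 1 of 4 types.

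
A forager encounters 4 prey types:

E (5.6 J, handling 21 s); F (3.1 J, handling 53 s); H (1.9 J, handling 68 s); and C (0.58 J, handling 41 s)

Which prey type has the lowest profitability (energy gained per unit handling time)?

Profitability E/h (J/s): E = 5.6/21 = 0.267, F = 3.1/53 = 0.0585, H = 1.9/68 = 0.0279, C = 0.58/41 = 0.0141.
Ranked: E > F > H > C.

C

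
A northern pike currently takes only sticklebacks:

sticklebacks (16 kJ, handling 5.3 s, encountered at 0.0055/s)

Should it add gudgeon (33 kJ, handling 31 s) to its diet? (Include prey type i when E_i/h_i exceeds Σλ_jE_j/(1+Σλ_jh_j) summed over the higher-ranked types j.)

Yes

Intake rate on the current diet: R = (0.0055×16) / (1 + 0.0055×5.3) = 0.088/1.029 = 0.08551 kJ/s.
Profitability of gudgeon: 33/31 = 1.065 kJ/s.
1.065 > 0.08551, so adding gudgeon raises the average — include it.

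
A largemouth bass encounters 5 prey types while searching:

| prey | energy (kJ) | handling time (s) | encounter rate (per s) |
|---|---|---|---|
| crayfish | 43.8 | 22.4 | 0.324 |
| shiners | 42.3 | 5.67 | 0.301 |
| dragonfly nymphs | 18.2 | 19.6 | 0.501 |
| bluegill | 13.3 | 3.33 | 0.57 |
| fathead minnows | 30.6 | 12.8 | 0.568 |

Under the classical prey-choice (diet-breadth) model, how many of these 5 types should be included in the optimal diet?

Rank by E/h (kJ/s): shiners 7.46, bluegill 3.99, fathead minnows 2.39, crayfish 1.96, dragonfly nymphs 0.929. Include each in turn until the next type's E/h falls below the running intake rate.
Rate on top 1: 4.704. bluegill: 3.99 < 4.704 → exclude; stop.
Optimal diet: shiners — 1 of 5 types.

1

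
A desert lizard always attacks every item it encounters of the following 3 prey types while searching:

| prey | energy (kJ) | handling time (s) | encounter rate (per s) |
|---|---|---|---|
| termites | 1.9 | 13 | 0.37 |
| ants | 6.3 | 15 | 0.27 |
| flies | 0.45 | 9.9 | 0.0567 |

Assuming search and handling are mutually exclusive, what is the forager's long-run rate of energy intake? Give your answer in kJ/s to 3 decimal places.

R = Σλ_iE_i / (1 + Σλ_ih_i)
Numerator: 0.37×1.9 + 0.27×6.3 + 0.0567×0.45 = 2.43
Denominator: 1 + 0.37×13 + 0.27×15 + 0.0567×9.9 = 10.42
R = 2.43/10.42 = 0.2331 kJ/s

0.233 kJ/s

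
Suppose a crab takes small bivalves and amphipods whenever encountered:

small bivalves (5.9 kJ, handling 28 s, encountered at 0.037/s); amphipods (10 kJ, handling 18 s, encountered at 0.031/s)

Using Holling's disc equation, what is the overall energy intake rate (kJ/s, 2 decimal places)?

0.20 kJ/s

R = Σλ_iE_i / (1 + Σλ_ih_i)
Numerator: 0.037×5.9 + 0.031×10 = 0.5283
Denominator: 1 + 0.037×28 + 0.031×18 = 2.594
R = 0.5283/2.594 = 0.2037 kJ/s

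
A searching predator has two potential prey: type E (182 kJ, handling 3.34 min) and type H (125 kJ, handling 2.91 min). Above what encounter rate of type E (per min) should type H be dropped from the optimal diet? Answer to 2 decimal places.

The zero-one rule: include type H iff E₂/h₂ > λE₁/(1+λh₁). Equality gives the switch point.
λE₁h₂ = E₂ + λE₂h₁ ⇒ λ = E₂/(E₁h₂ − E₂h₁) = 125/(529.6 − 417.5) = 1.115 per min.

1.11 per min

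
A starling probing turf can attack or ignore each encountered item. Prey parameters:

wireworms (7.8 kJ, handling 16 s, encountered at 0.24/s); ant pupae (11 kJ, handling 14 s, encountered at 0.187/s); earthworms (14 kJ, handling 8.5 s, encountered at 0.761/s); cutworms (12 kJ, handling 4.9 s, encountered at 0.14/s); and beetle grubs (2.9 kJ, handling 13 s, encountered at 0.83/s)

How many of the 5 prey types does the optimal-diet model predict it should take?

2

Rank by E/h (kJ/s): cutworms 2.45, earthworms 1.65, ant pupae 0.786, wireworms 0.487, beetle grubs 0.223. Include each in turn until the next type's E/h falls below the running intake rate.
Rate on top 1: 0.9964. earthworms: 1.65 > 0.9964 → include.
Rate on top 2: 1.513. ant pupae: 0.786 < 1.513 → exclude; stop.
Optimal diet: cutworms, earthworms — 2 of 5 types.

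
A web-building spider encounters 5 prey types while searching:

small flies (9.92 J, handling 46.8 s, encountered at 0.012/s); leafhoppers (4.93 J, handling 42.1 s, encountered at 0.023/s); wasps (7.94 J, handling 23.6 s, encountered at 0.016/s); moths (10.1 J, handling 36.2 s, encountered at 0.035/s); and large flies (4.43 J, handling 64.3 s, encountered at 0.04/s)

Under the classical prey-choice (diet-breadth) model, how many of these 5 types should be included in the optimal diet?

3

Profitabilities (E/h, J/s): wasps 0.336, moths 0.279, small flies 0.212, leafhoppers 0.117, large flies 0.0689. Add prey in this order while the next type's profitability exceeds the intake rate on those already taken.
Rate on top 1: 0.09222. moths: 0.279 > 0.09222 → include.
Rate on top 2: 0.1817. small flies: 0.212 > 0.1817 → include.
Rate on top 3: 0.187. leafhoppers: 0.117 < 0.187 → exclude; stop.
Optimal diet: wasps, moths, small flies — 3 of 5 types.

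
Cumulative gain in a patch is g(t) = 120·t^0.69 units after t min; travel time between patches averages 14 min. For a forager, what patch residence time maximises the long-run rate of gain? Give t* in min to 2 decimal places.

By the marginal value theorem, leave when the instantaneous gain rate g'(t) equals the habitat-wide average g(t)/(T + t).
g'(t) = 0.69·120·t^-0.31. Setting 0.69·120·t^-0.31 = 120·t^0.69/(14+t) gives 0.69(14+t) = t, so 0.31·t = 0.69×14.
t* = 0.69×14/0.31 = 31.16 min.

31.16 min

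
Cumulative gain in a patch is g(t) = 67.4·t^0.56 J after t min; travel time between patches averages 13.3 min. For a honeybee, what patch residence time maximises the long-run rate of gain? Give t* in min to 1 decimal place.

16.9 min

By the marginal value theorem, leave when the instantaneous gain rate g'(t) equals the habitat-wide average g(t)/(T + t).
g'(t) = 0.56·67.4·t^-0.44. Setting 0.56·67.4·t^-0.44 = 67.4·t^0.56/(13.3+t) gives 0.56(13.3+t) = t, so 0.44·t = 0.56×13.3.
t* = 0.56×13.3/0.44 = 16.93 min.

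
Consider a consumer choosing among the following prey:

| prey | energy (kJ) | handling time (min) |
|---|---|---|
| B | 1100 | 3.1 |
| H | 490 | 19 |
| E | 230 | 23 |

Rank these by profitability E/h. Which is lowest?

E

Profitability E/h (kJ/min): B = 1100/3.1 = 355, H = 490/19 = 25.8, E = 230/23 = 10.
Ranked: B > H > E.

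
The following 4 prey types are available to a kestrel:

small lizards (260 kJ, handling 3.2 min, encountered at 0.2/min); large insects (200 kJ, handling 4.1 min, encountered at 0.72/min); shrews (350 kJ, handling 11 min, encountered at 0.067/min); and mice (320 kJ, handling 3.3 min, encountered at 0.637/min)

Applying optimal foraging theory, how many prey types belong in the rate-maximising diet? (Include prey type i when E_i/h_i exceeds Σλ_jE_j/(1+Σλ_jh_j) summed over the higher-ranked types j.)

2

E/h in descending order: mice 97, small lizards 81.2, large insects 48.8, shrews 31.8 kJ/min. The optimal diet is the largest prefix of this list for which every included type satisfies E_i/h_i > R on the types above it.
Rate on top 1: 65.71. small lizards: 81.2 > 65.71 → include.
Rate on top 2: 68.37. large insects: 48.8 < 68.37 → exclude; stop.
Optimal diet: mice, small lizards — 2 of 4 types.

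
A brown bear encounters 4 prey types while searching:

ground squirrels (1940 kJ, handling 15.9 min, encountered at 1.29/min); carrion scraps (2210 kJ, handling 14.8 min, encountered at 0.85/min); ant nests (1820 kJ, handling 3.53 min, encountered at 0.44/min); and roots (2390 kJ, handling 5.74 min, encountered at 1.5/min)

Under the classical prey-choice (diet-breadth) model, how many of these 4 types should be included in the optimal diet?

E/h in descending order: ant nests 516, roots 416, carrion scraps 149, ground squirrels 122 kJ/min. The optimal diet is the largest prefix of this list for which every included type satisfies E_i/h_i > R on the types above it.
Rate on top 1: 313.6. roots: 416 > 313.6 → include.
Rate on top 2: 392.9. carrion scraps: 149 < 392.9 → exclude; stop.
Optimal diet: ant nests, roots — 2 of 4 types.

2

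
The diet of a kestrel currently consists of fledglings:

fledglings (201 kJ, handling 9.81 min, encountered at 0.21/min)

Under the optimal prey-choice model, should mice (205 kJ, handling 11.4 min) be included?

On fledglings alone, R = ΣλE/(1+Σλh) = 42.21/3.06 = 13.79 kJ/min.
Profitability of mice: 205/11.4 = 17.98 kJ/min.
Since 17.98 > R, including mice increases the long-run rate.

Yes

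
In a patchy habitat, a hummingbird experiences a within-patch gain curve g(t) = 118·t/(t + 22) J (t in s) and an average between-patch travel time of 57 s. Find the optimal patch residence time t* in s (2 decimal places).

35.41 s

Maximise g(t)/(T+t): set derivative to zero → g'(t)(T+t) = g(t).
g'(t) = 118·22/(t + 22)². Setting 118·22/(t+22)² = 118t/[(t+22)(57+t)] gives 22(57+t) = t(t+22), so t² = 22×57 = 1254.
t* = √1254 = 35.41 s.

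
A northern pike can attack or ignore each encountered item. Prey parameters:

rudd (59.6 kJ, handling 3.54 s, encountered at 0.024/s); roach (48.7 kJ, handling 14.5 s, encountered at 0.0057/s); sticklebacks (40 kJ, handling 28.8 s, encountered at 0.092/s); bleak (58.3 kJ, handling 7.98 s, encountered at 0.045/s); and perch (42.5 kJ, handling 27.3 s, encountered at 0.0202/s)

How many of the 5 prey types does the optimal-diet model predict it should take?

3

E/h in descending order: rudd 16.8, bleak 7.31, roach 3.36, perch 1.56, sticklebacks 1.39 kJ/s. The optimal diet is the largest prefix of this list for which every included type satisfies E_i/h_i > R on the types above it.
Rate on top 1: 1.318. bleak: 7.31 > 1.318 → include.
Rate on top 2: 2.807. roach: 3.36 > 2.807 → include.
Rate on top 3: 2.837. perch: 1.56 < 2.837 → exclude; stop.
Optimal diet: rudd, bleak, roach — 3 of 5 types.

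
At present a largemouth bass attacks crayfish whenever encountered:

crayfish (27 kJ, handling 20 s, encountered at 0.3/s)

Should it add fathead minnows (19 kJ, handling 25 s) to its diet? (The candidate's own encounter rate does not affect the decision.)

No

Current rate: (0.3×27)/(1 + 0.3×20) = 1.157 kJ/s.
fathead minnows: E/h = 19/25 = 0.76 kJ/s.
Since 0.76 < R, time spent handling fathead minnows is better spent searching.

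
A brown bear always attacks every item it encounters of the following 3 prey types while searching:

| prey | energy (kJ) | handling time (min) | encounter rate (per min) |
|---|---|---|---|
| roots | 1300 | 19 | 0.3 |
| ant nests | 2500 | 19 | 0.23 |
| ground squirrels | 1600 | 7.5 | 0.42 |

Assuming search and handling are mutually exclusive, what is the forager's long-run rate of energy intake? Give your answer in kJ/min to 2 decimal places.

R = Σλ_iE_i / (1 + Σλ_ih_i)
Numerator: 0.3×1300 + 0.23×2500 + 0.42×1600 = 1637
Denominator: 1 + 0.3×19 + 0.23×19 + 0.42×7.5 = 14.22
R = 1637/14.22 = 115.1 kJ/min

115.12 kJ/min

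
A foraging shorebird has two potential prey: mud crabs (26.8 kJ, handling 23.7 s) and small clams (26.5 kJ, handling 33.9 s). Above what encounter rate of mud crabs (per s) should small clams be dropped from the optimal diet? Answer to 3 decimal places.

Drop small clams once their profitability E₂/h₂ falls below the rate achievable on mud crabs alone: E₂/h₂ = λE₁/(1 + λh₁).
Solve for λ: λE₁h₂ = E₂(1 + λh₁) → λ(E₁h₂ − E₂h₁) = E₂ → λ = E₂/(E₁h₂ − E₂h₁).
λ = 26.5/(26.8×33.9 − 26.5×23.7) = 26.5/280.5 = 0.09448 per s.

0.094 per s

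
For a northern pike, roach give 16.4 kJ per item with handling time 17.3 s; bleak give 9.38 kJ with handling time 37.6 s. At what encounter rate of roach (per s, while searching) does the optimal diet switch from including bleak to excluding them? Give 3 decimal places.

The zero-one rule: include bleak iff E₂/h₂ > λE₁/(1+λh₁). Equality gives the switch point.
λE₁h₂ = E₂ + λE₂h₁ ⇒ λ = E₂/(E₁h₂ − E₂h₁) = 9.38/(616.6 − 162.3) = 0.02064 per s.

0.021 per s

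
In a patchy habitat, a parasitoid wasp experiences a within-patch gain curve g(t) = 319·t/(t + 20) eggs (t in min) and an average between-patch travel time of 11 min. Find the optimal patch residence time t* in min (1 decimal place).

By the marginal value theorem, leave when the instantaneous gain rate g'(t) equals the habitat-wide average g(t)/(T + t).
g'(t) = 319·20/(t + 20)². Setting 319·20/(t+20)² = 319t/[(t+20)(11+t)] gives 20(11+t) = t(t+20), so t² = 20×11 = 220.
t* = √220 = 14.83 min.

14.8 min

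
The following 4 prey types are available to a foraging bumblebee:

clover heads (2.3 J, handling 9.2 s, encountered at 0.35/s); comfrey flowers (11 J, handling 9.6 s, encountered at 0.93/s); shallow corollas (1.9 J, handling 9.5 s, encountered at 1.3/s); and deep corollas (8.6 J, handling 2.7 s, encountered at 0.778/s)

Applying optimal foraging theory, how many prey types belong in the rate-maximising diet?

Profitabilities (E/h, J/s): deep corollas 3.19, comfrey flowers 1.15, clover heads 0.25, shallow corollas 0.2. Add prey in this order while the next type's profitability exceeds the intake rate on those already taken.
Rate on top 1: 2.158. comfrey flowers: 1.15 < 2.158 → exclude; stop.
Optimal diet: deep corollas — 1 of 4 types.

1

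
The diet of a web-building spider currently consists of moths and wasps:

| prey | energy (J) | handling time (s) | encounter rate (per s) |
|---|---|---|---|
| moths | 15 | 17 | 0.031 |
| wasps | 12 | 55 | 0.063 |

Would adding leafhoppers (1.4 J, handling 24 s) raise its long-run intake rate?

No

Intake rate on the current diet: R = (0.031×15 + 0.063×12) / (1 + 0.031×17 + 0.063×55) = 1.221/4.992 = 0.2446 J/s.
Profitability of leafhoppers: 1.4/24 = 0.05833 J/s.
Since 0.05833 < R, time spent handling leafhoppers is better spent searching.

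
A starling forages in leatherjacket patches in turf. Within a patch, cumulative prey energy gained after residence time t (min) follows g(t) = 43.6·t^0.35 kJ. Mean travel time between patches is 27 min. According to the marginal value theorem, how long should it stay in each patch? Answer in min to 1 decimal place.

Maximise g(t)/(T+t): set derivative to zero → g'(t)(T+t) = g(t).
g'(t) = 0.35·43.6·t^-0.65. Setting 0.35·43.6·t^-0.65 = 43.6·t^0.35/(27+t) gives 0.35(27+t) = t, so 0.65·t = 0.35×27.
t* = 0.35×27/0.65 = 14.54 min.

14.5 min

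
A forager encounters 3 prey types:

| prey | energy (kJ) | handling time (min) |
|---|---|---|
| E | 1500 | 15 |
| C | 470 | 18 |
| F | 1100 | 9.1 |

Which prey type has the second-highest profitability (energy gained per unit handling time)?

Profitability E/h (kJ/min): E = 1500/15 = 100, C = 470/18 = 26.1, F = 1100/9.1 = 121.
Ranked: F > E > C.

E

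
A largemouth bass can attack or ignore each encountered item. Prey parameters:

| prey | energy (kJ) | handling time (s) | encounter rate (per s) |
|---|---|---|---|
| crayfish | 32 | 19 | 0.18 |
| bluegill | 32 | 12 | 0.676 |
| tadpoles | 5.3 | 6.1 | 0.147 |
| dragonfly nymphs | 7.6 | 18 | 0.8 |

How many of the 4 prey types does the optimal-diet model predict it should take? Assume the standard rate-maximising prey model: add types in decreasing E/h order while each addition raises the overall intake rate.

Rank by E/h (kJ/s): bluegill 2.67, crayfish 1.68, tadpoles 0.869, dragonfly nymphs 0.422. Include each in turn until the next type's E/h falls below the running intake rate.
Rate on top 1: 2.374. crayfish: 1.68 < 2.374 → exclude; stop.
Optimal diet: bluegill — 1 of 4 types.

1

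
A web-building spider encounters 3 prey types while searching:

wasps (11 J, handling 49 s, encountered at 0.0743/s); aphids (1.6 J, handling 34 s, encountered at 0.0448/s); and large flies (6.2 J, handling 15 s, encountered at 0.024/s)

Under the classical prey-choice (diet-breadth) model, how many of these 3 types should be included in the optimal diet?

Rank by E/h (J/s): large flies 0.413, wasps 0.224, aphids 0.0471. Include each in turn until the next type's E/h falls below the running intake rate.
Rate on top 1: 0.1094. wasps: 0.224 > 0.1094 → include.
Rate on top 2: 0.1932. aphids: 0.0471 < 0.1932 → exclude; stop.
Optimal diet: large flies, wasps — 2 of 3 types.

2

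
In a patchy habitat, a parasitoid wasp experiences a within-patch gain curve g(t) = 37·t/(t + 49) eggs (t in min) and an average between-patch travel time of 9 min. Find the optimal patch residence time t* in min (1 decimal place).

21.0 min

Maximise g(t)/(T+t): set derivative to zero → g'(t)(T+t) = g(t).
g'(t) = 37·49/(t + 49)². Setting 37·49/(t+49)² = 37t/[(t+49)(9+t)] gives 49(9+t) = t(t+49), so t² = 49×9 = 441.
t* = √441 = 21 min.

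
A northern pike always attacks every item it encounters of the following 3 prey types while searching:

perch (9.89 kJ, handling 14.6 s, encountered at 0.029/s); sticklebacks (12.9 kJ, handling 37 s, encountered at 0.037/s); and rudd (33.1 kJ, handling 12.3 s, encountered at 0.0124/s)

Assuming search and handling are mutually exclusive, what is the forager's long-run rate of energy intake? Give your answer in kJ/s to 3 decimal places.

0.399 kJ/s

Energy encountered per unit search time: 0.029×9.89 + 0.037×12.9 + 0.0124×33.1 = 1.175 kJ/s.
Handling time per unit search time: 0.029×14.6 + 0.037×37 + 0.0124×12.3 = 1.945.
Rate = 1.175/(1 + 1.945) = 0.3988 kJ/s.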